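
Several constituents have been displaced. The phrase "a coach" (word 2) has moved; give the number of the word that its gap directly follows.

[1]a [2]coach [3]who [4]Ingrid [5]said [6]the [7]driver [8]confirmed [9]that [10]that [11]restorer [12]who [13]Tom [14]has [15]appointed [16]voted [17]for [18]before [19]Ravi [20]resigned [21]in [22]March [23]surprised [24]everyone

The displaced element is "a coach" (word 2).
It is linked across 2 clause boundaries (Ø → that).
It functions as the object of the preposition "for" of "voted", so the gap sits immediately after word 17 ("for").
Base order: Ingrid said the driver confirmed that that restorer who Tom has appointed voted for a coach before Ravi resigned in March.

17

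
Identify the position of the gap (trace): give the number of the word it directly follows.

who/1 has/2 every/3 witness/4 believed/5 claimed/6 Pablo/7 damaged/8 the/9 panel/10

The displaced element is "who" (word 1).
It is linked across 1 clause boundary (Ø).
It functions as the subject of "claimed", so the gap sits immediately after word 5 ("believed").
Base order: Every witness has believed that who claimed Pablo damaged the panel.

5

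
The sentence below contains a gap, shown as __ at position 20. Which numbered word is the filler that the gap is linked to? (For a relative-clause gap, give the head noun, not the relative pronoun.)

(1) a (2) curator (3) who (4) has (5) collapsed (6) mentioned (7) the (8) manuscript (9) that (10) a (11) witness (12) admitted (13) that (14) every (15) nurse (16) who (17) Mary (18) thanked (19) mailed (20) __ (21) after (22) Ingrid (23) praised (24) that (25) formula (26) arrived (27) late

The gap at 20 is the object of "mailed", inside a relative clause.
The relative pronoun is "that" (word 9); it is bound by the head noun immediately before it.
Its filler is the head noun "manuscript", at word 8.

8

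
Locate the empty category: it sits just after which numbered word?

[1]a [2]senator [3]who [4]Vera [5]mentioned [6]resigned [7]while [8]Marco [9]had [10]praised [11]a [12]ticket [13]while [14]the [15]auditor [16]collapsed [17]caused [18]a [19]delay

The displaced element is "a senator" (word 2).
It is linked across 1 clause boundary (Ø).
It functions as the subject of "resigned", so the gap sits immediately after word 5 ("mentioned").
Base order: Vera mentioned that a senator resigned while Marco had praised a ticket while the auditor collapsed.

5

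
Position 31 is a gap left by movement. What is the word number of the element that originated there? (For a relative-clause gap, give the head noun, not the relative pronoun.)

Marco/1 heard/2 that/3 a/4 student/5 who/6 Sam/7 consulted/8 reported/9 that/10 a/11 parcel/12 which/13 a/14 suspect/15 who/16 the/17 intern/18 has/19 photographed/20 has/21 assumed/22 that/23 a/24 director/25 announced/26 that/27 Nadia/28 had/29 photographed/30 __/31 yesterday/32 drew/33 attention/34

12

The gap at 31 is the object of "photographed", inside a relative clause.
The relative pronoun is "which" (word 13); it is bound by the head noun immediately before it.
Its filler is the head noun "parcel", at word 12.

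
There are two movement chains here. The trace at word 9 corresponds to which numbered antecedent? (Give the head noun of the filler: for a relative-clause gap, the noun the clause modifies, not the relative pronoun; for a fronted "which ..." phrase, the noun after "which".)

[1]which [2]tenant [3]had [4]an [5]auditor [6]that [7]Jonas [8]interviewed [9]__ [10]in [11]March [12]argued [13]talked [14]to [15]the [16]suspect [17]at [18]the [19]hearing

5

The marked gap is inside the relative clause, the direct object of "interviewed".
Its filler is the head noun "auditor" (via "that"), at word 5.
(The other dependency links word 2 to a gap after word 12.)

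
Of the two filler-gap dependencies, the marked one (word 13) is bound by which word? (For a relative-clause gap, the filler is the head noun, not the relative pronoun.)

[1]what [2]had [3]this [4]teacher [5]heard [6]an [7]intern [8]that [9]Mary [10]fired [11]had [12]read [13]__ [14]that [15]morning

The marked gap is the direct object of "read".
Its filler is the fronted wh-phrase "what", at word 1.
(The other dependency links word 7 to a gap after word 10.)

1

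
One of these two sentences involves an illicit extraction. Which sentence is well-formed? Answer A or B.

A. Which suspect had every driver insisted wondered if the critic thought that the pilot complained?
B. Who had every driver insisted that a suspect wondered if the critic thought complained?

In B, the wh-phrase is extracted from inside a wh-island (introduced by "if"), which blocks movement.
In A, the extraction path crosses only that-complement boundaries, which are transparent.
So A is grammatical.

A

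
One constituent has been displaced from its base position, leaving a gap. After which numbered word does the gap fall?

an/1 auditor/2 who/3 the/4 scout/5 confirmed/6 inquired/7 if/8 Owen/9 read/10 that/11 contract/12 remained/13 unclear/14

The displaced element is "an auditor" (word 2).
It is linked across 1 clause boundary (Ø).
It functions as the subject of "inquired", so the gap sits immediately after word 6 ("confirmed").
Base order: The scout confirmed that an auditor inquired if Owen read that contract.

6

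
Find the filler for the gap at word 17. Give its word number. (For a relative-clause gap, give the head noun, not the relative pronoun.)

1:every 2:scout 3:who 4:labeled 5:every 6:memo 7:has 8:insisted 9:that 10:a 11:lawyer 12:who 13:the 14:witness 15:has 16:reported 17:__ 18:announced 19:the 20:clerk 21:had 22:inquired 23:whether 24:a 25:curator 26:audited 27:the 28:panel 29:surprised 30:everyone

11

The gap at 17 is the subject of "announced", inside a relative clause.
The relative pronoun is "who" (word 12); it is bound by the head noun immediately before it.
Its filler is the head noun "lawyer", at word 11.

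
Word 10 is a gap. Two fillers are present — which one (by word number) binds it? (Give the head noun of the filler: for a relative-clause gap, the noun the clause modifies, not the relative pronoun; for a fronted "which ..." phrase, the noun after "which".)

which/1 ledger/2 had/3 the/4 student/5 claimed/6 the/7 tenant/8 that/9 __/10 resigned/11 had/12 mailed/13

8

The marked gap is inside the relative clause, the subject of "resigned".
Its filler is the head noun "tenant" (via "that"), at word 8.
(The other dependency links word 2 to a gap after word 13.)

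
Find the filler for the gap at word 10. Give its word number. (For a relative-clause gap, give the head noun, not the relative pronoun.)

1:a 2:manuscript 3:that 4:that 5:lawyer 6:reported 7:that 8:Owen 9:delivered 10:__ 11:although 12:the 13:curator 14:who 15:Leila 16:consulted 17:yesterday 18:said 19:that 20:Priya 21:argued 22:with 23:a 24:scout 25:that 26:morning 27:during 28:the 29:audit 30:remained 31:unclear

The gap at 10 is the object of "delivered", inside a relative clause.
The relative pronoun is "that" (word 3); it is bound by the head noun immediately before it.
Its filler is the head noun "manuscript", at word 2.

2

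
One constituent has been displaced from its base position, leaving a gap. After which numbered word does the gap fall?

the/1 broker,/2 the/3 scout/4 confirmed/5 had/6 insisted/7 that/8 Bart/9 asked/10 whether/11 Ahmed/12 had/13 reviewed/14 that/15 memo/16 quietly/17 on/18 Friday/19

5

The displaced element is "the broker" (word 2).
It is linked across 1 clause boundary (Ø).
It functions as the subject of "insisted", so the gap sits immediately after word 5 ("confirmed").
Base order: The scout confirmed that the broker had insisted that Bart asked whether Ahmed had reviewed that memo quietly on Friday.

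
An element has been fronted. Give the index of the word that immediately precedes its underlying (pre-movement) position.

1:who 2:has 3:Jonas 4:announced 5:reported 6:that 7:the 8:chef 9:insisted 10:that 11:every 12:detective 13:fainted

4

The displaced element is "who" (word 1).
It is linked across 1 clause boundary (Ø).
It functions as the subject of "reported", so the gap sits immediately after word 4 ("announced").
Base order: Jonas has announced that who reported that the chef insisted that every detective fainted.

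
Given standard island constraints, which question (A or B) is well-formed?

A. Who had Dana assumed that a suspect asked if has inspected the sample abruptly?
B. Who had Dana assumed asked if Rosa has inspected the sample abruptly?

B

In A, the wh-phrase is extracted from inside a wh-island (introduced by "if"), which blocks movement.
In B, the extraction path crosses only that-complement boundaries, which are transparent.
So B is grammatical.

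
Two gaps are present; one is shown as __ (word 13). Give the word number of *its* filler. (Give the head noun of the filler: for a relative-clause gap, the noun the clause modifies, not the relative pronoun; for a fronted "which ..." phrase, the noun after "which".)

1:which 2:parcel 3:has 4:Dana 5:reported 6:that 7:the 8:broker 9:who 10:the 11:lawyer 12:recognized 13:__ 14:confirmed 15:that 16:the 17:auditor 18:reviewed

The marked gap is inside the relative clause, the direct object of "recognized".
Its filler is the head noun "broker" (via "who"), at word 8.
(The other dependency links word 2 to a gap after word 18.)

8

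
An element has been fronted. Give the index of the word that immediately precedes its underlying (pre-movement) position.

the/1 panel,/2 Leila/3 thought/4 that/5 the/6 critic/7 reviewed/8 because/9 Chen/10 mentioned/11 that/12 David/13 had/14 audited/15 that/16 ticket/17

8

The displaced element is "the panel" (word 2).
It is linked across 1 clause boundary (that).
It functions as the direct object of "reviewed", so the gap sits immediately after word 8 ("reviewed").
Base order: Leila thought that the critic reviewed the panel because Chen mentioned that David had audited that ticket.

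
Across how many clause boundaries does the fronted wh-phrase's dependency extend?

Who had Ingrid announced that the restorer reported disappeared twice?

"who" is extracted from the subject of "disappeared".
Boundaries crossed, outermost first: [that], [Ø] — 2 in total.

2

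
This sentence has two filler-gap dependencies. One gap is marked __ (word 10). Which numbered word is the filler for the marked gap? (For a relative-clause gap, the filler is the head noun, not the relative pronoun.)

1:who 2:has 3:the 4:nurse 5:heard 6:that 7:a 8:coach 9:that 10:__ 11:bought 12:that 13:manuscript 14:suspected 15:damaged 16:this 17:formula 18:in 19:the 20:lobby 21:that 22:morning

The marked gap is inside the relative clause, the subject of "bought".
Its filler is the head noun "coach" (via "that"), at word 8.
(The other dependency links word 1 to a gap after word 14.)

8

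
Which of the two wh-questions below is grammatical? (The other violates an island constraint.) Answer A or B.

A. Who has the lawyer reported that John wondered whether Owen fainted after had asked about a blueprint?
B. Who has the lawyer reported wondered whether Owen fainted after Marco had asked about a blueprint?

B

In A, the wh-phrase is extracted from inside a wh-island (introduced by "whether"), which blocks movement.
In B, the extraction path crosses only that-complement boundaries, which are transparent.
So B is grammatical.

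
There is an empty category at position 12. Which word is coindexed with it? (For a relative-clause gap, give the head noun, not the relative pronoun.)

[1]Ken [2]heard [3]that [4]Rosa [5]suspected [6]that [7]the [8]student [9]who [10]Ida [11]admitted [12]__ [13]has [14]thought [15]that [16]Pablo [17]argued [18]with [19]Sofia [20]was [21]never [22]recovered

The gap at 12 is the subject of "thought", inside a relative clause.
The relative pronoun is "who" (word 9); it is bound by the head noun immediately before it.
Its filler is the head noun "student", at word 8.

8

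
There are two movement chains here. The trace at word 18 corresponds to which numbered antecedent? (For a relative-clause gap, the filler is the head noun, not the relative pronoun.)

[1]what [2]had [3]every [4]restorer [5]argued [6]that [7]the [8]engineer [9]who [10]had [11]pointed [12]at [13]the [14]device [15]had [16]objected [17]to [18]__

1

The marked gap is the object of the preposition "to" of "objected".
Its filler is the fronted wh-phrase "what", at word 1.
(The other dependency links word 8 to a gap after word 9.)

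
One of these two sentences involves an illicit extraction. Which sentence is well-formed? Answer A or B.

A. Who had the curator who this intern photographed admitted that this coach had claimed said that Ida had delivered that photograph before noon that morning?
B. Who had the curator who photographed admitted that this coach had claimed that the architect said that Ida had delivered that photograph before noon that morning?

In B, the wh-phrase is extracted from inside a complex-NP island (relative clause) (introduced by "who"), which blocks movement.
In A, the extraction path crosses only that-complement boundaries, which are transparent.
So A is grammatical.

A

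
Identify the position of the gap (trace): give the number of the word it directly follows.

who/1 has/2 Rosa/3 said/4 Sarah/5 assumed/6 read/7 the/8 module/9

6

The displaced element is "who" (word 1).
It is linked across 2 clause boundaries (Ø → Ø).
It functions as the subject of "read", so the gap sits immediately after word 6 ("assumed").
Base order: Rosa has said Sarah assumed that who read the module.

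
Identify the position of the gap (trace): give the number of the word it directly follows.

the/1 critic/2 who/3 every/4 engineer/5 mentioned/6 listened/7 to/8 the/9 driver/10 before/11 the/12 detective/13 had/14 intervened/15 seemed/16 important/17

6

The displaced element is "the critic" (word 2).
It is linked across 1 clause boundary (Ø).
It functions as the subject of "listened", so the gap sits immediately after word 6 ("mentioned").
Base order: Every engineer mentioned that the critic listened to the driver before the detective had intervened.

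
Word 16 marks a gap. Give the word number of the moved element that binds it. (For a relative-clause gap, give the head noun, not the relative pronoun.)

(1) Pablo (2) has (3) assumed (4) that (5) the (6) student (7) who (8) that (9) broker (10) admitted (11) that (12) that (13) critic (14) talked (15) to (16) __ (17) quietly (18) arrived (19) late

6

The gap at 16 is the prepositional object of "talked", inside a relative clause.
The relative pronoun is "who" (word 7); it is bound by the head noun immediately before it.
Its filler is the head noun "student", at word 6.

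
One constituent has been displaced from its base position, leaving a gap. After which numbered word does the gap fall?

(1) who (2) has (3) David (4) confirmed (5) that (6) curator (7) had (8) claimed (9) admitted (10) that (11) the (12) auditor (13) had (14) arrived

8

The displaced element is "who" (word 1).
It is linked across 2 clause boundaries (Ø → Ø).
It functions as the subject of "admitted", so the gap sits immediately after word 8 ("claimed").
Base order: David has confirmed that curator had claimed that who admitted that the auditor had arrived.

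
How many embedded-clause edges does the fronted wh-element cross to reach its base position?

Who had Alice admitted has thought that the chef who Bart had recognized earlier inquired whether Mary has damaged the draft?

"who" is extracted from the subject of "thought".
Boundaries crossed, outermost first: [Ø] — 1 in total.

1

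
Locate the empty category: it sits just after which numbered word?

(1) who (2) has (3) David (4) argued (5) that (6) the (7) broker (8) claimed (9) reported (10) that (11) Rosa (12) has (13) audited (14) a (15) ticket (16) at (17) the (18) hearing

The displaced element is "who" (word 1).
It is linked across 2 clause boundaries (that → Ø).
It functions as the subject of "reported", so the gap sits immediately after word 8 ("claimed").
Base order: David has argued that the broker claimed who reported that Rosa has audited a ticket at the hearing.

8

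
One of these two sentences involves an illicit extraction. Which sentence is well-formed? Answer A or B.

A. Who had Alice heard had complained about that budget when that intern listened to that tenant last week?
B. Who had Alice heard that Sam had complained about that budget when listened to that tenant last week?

In B, the wh-phrase is extracted from inside an adjunct island (introduced by "when"), which blocks movement.
In A, the extraction path crosses only that-complement boundaries, which are transparent.
So A is grammatical.

A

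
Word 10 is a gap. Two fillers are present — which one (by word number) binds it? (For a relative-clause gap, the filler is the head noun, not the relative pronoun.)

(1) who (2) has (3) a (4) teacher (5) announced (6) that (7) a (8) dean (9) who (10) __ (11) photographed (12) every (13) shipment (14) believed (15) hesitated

The marked gap is inside the relative clause, the subject of "photographed".
Its filler is the head noun "dean" (via "who"), at word 8.
(The other dependency links word 1 to a gap after word 14.)

8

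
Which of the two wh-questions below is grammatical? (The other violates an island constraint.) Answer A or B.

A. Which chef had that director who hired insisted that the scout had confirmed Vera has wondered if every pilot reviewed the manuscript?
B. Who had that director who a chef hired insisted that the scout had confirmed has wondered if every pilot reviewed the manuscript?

In A, the wh-phrase is extracted from inside a complex-NP island (relative clause) (introduced by "who"), which blocks movement.
In B, the extraction path crosses only that-complement boundaries, which are transparent.
So B is grammatical.

B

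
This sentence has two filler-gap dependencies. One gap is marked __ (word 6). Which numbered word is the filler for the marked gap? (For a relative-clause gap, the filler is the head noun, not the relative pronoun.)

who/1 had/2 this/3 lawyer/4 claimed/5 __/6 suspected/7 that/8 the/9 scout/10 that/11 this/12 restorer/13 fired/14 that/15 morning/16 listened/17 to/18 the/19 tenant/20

1

The marked gap is the subject of "suspected".
Its filler is the fronted wh-phrase "who", at word 1.
(The other dependency links word 10 to a gap after word 14.)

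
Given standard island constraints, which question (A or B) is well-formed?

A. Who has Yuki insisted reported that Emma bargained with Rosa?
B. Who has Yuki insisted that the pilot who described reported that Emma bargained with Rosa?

A

In B, the wh-phrase is extracted from inside a complex-NP island (relative clause) (introduced by "who"), which blocks movement.
In A, the extraction path crosses only that-complement boundaries, which are transparent.
So A is grammatical.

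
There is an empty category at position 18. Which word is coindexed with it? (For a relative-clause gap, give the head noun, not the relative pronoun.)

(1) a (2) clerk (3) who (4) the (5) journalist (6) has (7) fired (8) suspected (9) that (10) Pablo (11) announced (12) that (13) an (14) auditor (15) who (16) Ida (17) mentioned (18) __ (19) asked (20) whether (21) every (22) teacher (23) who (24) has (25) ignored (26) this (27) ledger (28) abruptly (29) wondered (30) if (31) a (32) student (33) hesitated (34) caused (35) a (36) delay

14

The gap at 18 is the subject of "asked", inside a relative clause.
The relative pronoun is "who" (word 15); it is bound by the head noun immediately before it.
Its filler is the head noun "auditor", at word 14.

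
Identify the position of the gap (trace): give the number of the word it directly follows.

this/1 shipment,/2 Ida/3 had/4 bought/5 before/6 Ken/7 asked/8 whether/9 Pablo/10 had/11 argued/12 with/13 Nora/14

5

The displaced element is "this shipment" (word 2).
It functions as the direct object of "bought", so the gap sits immediately after word 5 ("bought").
Base order: Ida had bought this shipment before Ken asked whether Pablo had argued with Nora.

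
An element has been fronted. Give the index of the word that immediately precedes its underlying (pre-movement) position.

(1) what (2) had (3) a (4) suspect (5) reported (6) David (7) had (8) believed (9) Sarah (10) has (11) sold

11

The displaced element is "what" (word 1).
It is linked across 2 clause boundaries (Ø → Ø).
It functions as the direct object of "sold", so the gap sits immediately after word 11 ("sold").
Base order: A suspect had reported David had believed Sarah has sold what.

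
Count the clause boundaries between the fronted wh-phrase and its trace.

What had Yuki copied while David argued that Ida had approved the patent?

0

"what" originates inside the matrix clause — no clause boundary is crossed.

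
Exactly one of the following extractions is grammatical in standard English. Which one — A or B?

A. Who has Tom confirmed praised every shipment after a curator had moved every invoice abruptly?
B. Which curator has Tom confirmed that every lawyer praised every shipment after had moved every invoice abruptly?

In B, the wh-phrase is extracted from inside an adjunct island (introduced by "after"), which blocks movement.
In A, the extraction path crosses only that-complement boundaries, which are transparent.
So A is grammatical.

A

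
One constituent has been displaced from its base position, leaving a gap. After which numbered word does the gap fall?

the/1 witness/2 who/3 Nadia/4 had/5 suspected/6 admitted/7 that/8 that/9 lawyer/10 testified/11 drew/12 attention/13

The displaced element is "the witness" (word 2).
It is linked across 1 clause boundary (Ø).
It functions as the subject of "admitted", so the gap sits immediately after word 6 ("suspected").
Base order: Nadia had suspected that the witness admitted that that lawyer testified.

6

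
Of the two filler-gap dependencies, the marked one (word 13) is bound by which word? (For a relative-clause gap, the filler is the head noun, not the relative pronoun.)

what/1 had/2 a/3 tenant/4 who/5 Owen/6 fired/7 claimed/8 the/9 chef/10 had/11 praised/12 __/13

The marked gap is the direct object of "praised".
Its filler is the fronted wh-phrase "what", at word 1.
(The other dependency links word 4 to a gap after word 7.)

1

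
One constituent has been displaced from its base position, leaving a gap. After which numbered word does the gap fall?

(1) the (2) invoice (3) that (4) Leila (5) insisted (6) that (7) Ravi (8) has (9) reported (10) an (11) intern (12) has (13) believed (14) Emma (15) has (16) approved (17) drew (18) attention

The displaced element is "the invoice" (word 2).
It is linked across 3 clause boundaries (that → Ø → Ø).
It functions as the direct object of "approved", so the gap sits immediately after word 16 ("approved").
Base order: Leila insisted that Ravi has reported an intern has believed Emma has approved the invoice.

16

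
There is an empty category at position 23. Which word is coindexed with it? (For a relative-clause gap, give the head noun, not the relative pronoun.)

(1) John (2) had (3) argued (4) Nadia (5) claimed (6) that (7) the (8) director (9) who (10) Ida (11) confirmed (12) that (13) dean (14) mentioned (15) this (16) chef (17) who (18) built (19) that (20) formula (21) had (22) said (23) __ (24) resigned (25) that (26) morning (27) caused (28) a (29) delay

8

The gap at 23 is the subject of "resigned", inside a relative clause.
The relative pronoun is "who" (word 9); it is bound by the head noun immediately before it.
Its filler is the head noun "director", at word 8.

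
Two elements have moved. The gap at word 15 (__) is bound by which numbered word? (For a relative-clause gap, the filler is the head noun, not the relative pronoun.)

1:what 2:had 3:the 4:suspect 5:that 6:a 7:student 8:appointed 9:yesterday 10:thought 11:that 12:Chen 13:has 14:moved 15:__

1

The marked gap is the direct object of "moved".
Its filler is the fronted wh-phrase "what", at word 1.
(The other dependency links word 4 to a gap after word 8.)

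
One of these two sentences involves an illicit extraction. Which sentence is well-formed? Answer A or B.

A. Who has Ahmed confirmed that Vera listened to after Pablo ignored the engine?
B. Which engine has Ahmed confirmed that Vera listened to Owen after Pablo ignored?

A

In B, the wh-phrase is extracted from inside an adjunct island (introduced by "after"), which blocks movement.
In A, the extraction path crosses only that-complement boundaries, which are transparent.
So A is grammatical.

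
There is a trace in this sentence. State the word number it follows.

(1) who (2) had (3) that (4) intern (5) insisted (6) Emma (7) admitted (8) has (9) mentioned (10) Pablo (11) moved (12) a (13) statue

7

The displaced element is "who" (word 1).
It is linked across 2 clause boundaries (Ø → Ø).
It functions as the subject of "mentioned", so the gap sits immediately after word 7 ("admitted").
Base order: That intern had insisted Emma admitted who has mentioned Pablo moved a statue.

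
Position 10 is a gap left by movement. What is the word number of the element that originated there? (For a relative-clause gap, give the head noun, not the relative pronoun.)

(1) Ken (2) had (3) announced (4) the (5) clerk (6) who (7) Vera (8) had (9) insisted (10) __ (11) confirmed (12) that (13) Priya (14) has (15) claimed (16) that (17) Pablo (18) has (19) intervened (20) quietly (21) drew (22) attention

5

The gap at 10 is the subject of "confirmed", inside a relative clause.
The relative pronoun is "who" (word 6); it is bound by the head noun immediately before it.
Its filler is the head noun "clerk", at word 5.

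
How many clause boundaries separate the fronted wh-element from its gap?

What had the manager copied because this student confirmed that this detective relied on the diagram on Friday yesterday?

"what" originates inside the matrix clause — no clause boundary is crossed.

0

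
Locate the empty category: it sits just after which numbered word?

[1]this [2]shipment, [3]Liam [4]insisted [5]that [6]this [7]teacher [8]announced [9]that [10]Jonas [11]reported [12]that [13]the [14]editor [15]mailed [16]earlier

The displaced element is "this shipment" (word 2).
It is linked across 3 clause boundaries (that → that → that).
It functions as the direct object of "mailed", so the gap sits immediately after word 15 ("mailed").
Base order: Liam insisted that this teacher announced that Jonas reported that the editor mailed this shipment earlier.

15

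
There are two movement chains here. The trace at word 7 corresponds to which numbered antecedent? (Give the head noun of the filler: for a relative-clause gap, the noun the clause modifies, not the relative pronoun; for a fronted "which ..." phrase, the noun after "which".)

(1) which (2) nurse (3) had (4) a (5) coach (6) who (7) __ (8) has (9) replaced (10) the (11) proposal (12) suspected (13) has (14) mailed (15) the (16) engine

5

The marked gap is inside the relative clause, the subject of "replaced".
Its filler is the head noun "coach" (via "who"), at word 5.
(The other dependency links word 2 to a gap after word 12.)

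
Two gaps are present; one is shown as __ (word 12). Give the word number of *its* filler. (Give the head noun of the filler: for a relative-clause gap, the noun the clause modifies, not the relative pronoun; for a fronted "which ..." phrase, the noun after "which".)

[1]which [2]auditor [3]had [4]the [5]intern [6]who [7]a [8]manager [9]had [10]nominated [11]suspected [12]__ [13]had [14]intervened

2

The marked gap is the subject of "intervened".
Its filler is the fronted wh-phrase "which auditor", at word 2.
(The other dependency links word 5 to a gap after word 10.)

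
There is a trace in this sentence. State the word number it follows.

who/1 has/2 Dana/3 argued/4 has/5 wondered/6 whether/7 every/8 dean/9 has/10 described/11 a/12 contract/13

The displaced element is "who" (word 1).
It is linked across 1 clause boundary (Ø).
It functions as the subject of "wondered", so the gap sits immediately after word 4 ("argued").
Base order: Dana has argued that who has wondered whether every dean has described a contract.

4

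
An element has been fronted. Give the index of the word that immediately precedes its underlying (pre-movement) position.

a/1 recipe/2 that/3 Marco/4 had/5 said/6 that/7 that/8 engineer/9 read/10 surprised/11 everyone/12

10

The displaced element is "a recipe" (word 2).
It is linked across 1 clause boundary (that).
It functions as the direct object of "read", so the gap sits immediately after word 10 ("read").
Base order: Marco had said that that engineer read a recipe.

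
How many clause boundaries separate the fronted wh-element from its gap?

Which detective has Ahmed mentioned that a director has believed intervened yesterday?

2

"which detective" is extracted from the subject of "intervened".
Boundaries crossed, outermost first: [that], [Ø] — 2 in total.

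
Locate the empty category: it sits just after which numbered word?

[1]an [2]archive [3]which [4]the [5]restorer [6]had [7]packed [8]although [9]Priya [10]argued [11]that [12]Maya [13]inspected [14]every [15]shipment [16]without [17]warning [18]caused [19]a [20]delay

7

The displaced element is "an archive" (word 2).
It functions as the direct object of "packed", so the gap sits immediately after word 7 ("packed").
Base order: The restorer had packed an archive although Priya argued that Maya inspected every shipment without warning.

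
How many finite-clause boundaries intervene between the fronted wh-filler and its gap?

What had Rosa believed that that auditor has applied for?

"what" is extracted from the PP object of "applied".
Boundaries crossed, outermost first: [that] — 1 in total.

1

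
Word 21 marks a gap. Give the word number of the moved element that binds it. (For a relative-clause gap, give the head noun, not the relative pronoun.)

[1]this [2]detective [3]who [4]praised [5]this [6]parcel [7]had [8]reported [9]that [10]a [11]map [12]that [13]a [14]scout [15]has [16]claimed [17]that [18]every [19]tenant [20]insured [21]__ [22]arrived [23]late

The gap at 21 is the object of "insured", inside a relative clause.
The relative pronoun is "that" (word 12); it is bound by the head noun immediately before it.
Its filler is the head noun "map", at word 11.

11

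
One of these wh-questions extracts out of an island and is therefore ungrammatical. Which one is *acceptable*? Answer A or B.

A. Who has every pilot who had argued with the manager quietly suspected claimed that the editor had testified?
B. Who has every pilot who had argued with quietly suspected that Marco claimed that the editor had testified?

A

In B, the wh-phrase is extracted from inside a complex-NP island (relative clause) (introduced by "who"), which blocks movement.
In A, the extraction path crosses only that-complement boundaries, which are transparent.
So A is grammatical.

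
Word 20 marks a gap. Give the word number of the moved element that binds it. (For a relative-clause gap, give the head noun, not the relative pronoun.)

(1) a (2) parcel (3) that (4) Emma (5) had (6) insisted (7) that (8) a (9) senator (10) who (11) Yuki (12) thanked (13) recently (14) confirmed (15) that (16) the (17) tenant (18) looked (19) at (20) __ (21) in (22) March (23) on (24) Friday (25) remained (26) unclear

The gap at 20 is the prepositional object of "looked", inside a relative clause.
The relative pronoun is "that" (word 3); it is bound by the head noun immediately before it.
Its filler is the head noun "parcel", at word 2.

2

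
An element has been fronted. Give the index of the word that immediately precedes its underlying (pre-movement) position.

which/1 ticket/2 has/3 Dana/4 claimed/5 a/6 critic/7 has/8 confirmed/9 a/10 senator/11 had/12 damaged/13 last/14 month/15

The displaced element is "which ticket" (word 2).
It is linked across 2 clause boundaries (Ø → Ø).
It functions as the direct object of "damaged", so the gap sits immediately after word 13 ("damaged").
Base order: Dana has claimed a critic has confirmed a senator had damaged which ticket last month.

13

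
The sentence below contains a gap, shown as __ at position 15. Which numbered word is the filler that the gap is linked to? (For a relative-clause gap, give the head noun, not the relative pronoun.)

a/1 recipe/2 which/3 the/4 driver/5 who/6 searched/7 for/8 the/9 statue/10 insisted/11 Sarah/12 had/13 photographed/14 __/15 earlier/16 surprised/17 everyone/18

The gap at 15 is the object of "photographed", inside a relative clause.
The relative pronoun is "which" (word 3); it is bound by the head noun immediately before it.
Its filler is the head noun "recipe", at word 2.

2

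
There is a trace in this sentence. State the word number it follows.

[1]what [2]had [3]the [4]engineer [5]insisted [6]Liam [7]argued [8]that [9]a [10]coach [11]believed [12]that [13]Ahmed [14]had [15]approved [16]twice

The displaced element is "what" (word 1).
It is linked across 3 clause boundaries (Ø → that → that).
It functions as the direct object of "approved", so the gap sits immediately after word 15 ("approved").
Base order: The engineer had insisted Liam argued that a coach believed that Ahmed had approved what twice.

15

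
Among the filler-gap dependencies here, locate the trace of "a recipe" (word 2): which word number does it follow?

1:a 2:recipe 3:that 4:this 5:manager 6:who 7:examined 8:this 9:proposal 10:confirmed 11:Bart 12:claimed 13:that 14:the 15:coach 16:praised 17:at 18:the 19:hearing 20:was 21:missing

The displaced element is "a recipe" (word 2).
It is linked across 2 clause boundaries (Ø → that).
It functions as the direct object of "praised", so the gap sits immediately after word 16 ("praised").
Base order: This manager who examined this proposal confirmed Bart claimed that the coach praised a recipe at the hearing.

16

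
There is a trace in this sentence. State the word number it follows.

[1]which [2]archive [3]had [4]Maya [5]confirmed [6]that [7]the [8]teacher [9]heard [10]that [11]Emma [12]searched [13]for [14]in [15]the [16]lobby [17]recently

13

The displaced element is "which archive" (word 2).
It is linked across 2 clause boundaries (that → that).
It functions as the object of the preposition "for" of "searched", so the gap sits immediately after word 13 ("for").
Base order: Maya had confirmed that the teacher heard that Emma searched for which archive in the lobby recently.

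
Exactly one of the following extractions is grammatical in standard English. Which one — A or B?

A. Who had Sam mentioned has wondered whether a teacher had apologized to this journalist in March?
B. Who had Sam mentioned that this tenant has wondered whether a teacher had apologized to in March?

A

In B, the wh-phrase is extracted from inside a wh-island (introduced by "whether"), which blocks movement.
In A, the extraction path crosses only that-complement boundaries, which are transparent.
So A is grammatical.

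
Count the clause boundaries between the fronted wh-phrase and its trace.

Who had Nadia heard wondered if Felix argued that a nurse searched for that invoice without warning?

"who" is extracted from the subject of "wondered".
Boundaries crossed, outermost first: [Ø] — 1 in total.

1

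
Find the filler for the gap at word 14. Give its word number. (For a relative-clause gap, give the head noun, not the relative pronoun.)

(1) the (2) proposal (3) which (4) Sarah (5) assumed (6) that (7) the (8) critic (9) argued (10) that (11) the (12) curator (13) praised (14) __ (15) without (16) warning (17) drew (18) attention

The gap at 14 is the object of "praised", inside a relative clause.
The relative pronoun is "which" (word 3); it is bound by the head noun immediately before it.
Its filler is the head noun "proposal", at word 2.

2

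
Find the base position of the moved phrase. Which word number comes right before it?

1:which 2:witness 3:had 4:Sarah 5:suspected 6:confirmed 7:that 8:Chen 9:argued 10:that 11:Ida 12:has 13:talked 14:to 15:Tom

5

The displaced element is "which witness" (word 2).
It is linked across 1 clause boundary (Ø).
It functions as the subject of "confirmed", so the gap sits immediately after word 5 ("suspected").
Base order: Sarah had suspected that which witness confirmed that Chen argued that Ida has talked to Tom.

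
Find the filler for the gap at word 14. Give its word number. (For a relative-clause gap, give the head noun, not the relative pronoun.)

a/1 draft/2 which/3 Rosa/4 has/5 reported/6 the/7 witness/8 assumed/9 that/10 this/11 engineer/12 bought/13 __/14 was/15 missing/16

2

The gap at 14 is the object of "bought", inside a relative clause.
The relative pronoun is "which" (word 3); it is bound by the head noun immediately before it.
Its filler is the head noun "draft", at word 2.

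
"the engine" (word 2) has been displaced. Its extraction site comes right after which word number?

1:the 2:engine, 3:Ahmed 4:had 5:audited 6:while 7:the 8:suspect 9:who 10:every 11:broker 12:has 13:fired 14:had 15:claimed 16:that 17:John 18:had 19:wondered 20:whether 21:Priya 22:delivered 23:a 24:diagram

5

The displaced element is "the engine" (word 2).
It functions as the direct object of "audited", so the gap sits immediately after word 5 ("audited").
Base order: Ahmed had audited the engine while the suspect who every broker has fired had claimed that John had wondered whether Priya delivered a diagram.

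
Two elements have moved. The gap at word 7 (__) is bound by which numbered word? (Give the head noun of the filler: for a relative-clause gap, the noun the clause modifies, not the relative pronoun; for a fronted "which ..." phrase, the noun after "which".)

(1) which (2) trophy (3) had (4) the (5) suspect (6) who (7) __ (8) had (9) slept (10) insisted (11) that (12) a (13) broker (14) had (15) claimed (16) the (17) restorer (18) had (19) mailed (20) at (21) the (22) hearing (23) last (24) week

5

The marked gap is inside the relative clause, the subject of "slept".
Its filler is the head noun "suspect" (via "who"), at word 5.
(The other dependency links word 2 to a gap after word 19.)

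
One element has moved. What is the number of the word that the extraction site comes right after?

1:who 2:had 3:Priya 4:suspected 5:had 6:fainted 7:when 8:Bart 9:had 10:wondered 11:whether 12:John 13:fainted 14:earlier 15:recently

4

The displaced element is "who" (word 1).
It is linked across 1 clause boundary (Ø).
It functions as the subject of "fainted", so the gap sits immediately after word 4 ("suspected").
Base order: Priya had suspected who had fainted when Bart had wondered whether John fainted earlier recently.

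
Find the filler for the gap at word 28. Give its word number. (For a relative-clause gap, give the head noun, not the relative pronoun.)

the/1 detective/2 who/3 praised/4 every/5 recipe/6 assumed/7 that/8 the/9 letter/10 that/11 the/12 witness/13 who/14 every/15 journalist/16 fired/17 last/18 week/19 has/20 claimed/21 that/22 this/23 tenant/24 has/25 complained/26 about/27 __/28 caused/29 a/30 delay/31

The gap at 28 is the prepositional object of "complained", inside a relative clause.
The relative pronoun is "that" (word 11); it is bound by the head noun immediately before it.
Its filler is the head noun "letter", at word 10.

10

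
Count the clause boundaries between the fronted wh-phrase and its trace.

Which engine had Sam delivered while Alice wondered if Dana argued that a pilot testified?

"which engine" originates inside the matrix clause — no clause boundary is crossed.

0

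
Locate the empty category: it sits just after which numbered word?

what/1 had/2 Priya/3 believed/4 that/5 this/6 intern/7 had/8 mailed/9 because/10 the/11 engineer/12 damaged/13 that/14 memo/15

The displaced element is "what" (word 1).
It is linked across 1 clause boundary (that).
It functions as the direct object of "mailed", so the gap sits immediately after word 9 ("mailed").
Base order: Priya had believed that this intern had mailed what because the engineer damaged that memo.

9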